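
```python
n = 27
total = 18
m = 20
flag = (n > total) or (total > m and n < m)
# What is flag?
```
Trace:
  n=27
  n=27, total=18
  n=27, total=18, m=20
  n=27, total=18, m=20, flag=True

Final answer: True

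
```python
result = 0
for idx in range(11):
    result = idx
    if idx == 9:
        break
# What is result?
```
Trace:
  result=0
  result=0, idx=0
  result=1, idx=1
  result=2, idx=2
  result=3, idx=3
  result=4, idx=4
  result=5, idx=5
  result=6, idx=6
  result=7, idx=7
  result=8, idx=8
  result=9, idx=9

Final answer: 9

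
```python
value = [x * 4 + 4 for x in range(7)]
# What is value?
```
Trace:
  x=0
  x=1
  x=2
  x=3
  x=4
  x=5
  x=6
  value=[4, 8, 12, 16, 20, 24, 28]

Final answer: [4, 8, 12, 16, 20, 24, 28]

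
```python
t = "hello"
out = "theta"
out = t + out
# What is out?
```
Trace:
  t='hello'
  t='hello', out='theta'
  t='hello', out='hellotheta'

Final answer: 'hellotheta'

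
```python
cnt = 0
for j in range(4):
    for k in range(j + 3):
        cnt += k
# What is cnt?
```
Trace:
  cnt=0
  cnt=0, j=0, k=0
  cnt=1, j=0, k=1
  cnt=3, j=0, k=2
  cnt=3, j=1, k=0
  cnt=4, j=1, k=1
  cnt=6, j=1, k=2
  cnt=9, j=1, k=3
  cnt=9, j=2, k=0
  cnt=10, j=2, k=1
  cnt=12, j=2, k=2
  cnt=15, j=2, k=3
  cnt=19, j=2, k=4
  cnt=19, j=3, k=0
  cnt=20, j=3, k=1
  cnt=22, j=3, k=2
  cnt=25, j=3, k=3
  cnt=29, j=3, k=4
  cnt=34, j=3, k=5

Final answer: 34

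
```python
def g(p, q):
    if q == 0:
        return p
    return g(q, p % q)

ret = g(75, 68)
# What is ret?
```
Call trace:
g(p=75, q=68)
  g(p=68, q=7)
    g(p=7, q=5)
      g(p=5, q=2)
        g(p=2, q=1)
          g(p=1, q=0)
          -> return 1
        -> return 1
      -> return 1
    -> return 1
  -> return 1
-> return 1

Final answer: 1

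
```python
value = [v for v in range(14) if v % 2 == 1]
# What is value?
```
Trace:
  v=0
  v=1
  v=2
  v=3
  v=4
  v=5
  v=6
  v=7
  v=8
  v=9
  v=10
  v=11
  v=12
  v=13
  value=[1, 3, 5, 7, 9, 11, 13]

Final answer: [1, 3, 5, 7, 9, 11, 13]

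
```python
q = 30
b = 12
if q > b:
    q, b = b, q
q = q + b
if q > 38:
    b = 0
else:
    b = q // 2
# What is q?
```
Trace:
  q=30
  q=30, b=12
  q=12, b=30
  q=42, b=30
  q=42, b=0

Final answer: 42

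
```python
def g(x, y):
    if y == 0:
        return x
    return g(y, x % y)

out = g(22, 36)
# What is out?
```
Call trace:
g(x=22, y=36)
  g(x=36, y=22)
    g(x=22, y=14)
      g(x=14, y=8)
        g(x=8, y=6)
          g(x=6, y=2)
            g(x=2, y=0)
            -> return 2
          -> return 2
        -> return 2
      -> return 2
    -> return 2
  -> return 2
-> return 2

Final answer: 2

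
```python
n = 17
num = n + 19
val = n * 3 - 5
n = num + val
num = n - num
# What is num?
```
Trace:
  n=17
  n=17, num=36
  n=17, num=36, val=46
  n=82, num=36, val=46
  n=82, num=46, val=46

Final answer: 46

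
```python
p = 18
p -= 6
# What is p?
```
Trace:
  p=18
  p=12

Final answer: 12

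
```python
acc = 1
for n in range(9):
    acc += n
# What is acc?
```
Trace:
  acc=1
  acc=1, n=0
  acc=2, n=1
  acc=4, n=2
  acc=7, n=3
  acc=11, n=4
  acc=16, n=5
  acc=22, n=6
  acc=29, n=7
  acc=37, n=8

Final answer: 37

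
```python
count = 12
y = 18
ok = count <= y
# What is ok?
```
Trace:
  count=12
  count=12, y=18
  count=12, y=18, ok=True

Final answer: True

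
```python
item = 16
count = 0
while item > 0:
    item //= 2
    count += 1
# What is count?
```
Trace:
  item=16
  item=16, count=0
  item=8, count=1
  item=4, count=2
  item=2, count=3
  item=1, count=4
  item=0, count=5

Final answer: 5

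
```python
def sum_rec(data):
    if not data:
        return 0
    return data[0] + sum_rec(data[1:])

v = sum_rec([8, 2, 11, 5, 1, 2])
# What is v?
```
Call trace:
sum_rec(data=[8, 2, 11, 5, 1, 2])
  sum_rec(data=[2, 11, 5, 1, 2])
    sum_rec(data=[11, 5, 1, 2])
      sum_rec(data=[5, 1, 2])
        sum_rec(data=[1, 2])
          sum_rec(data=[2])
            sum_rec(data=[])
            -> return 0
          -> return 2
        -> return 3
      -> return 8
    -> return 19
  -> return 21
-> return 29

Final answer: 29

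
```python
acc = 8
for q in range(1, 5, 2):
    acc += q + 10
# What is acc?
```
Trace:
  acc=8
  acc=19, q=1
  acc=32, q=3

Final answer: 32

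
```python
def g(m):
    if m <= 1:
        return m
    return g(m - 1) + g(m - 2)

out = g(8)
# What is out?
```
Call trace (a repeated sub-call is expanded the first time; later identical calls just restate its return value):
g(m=8)
  g(m=7)
    g(m=6)
      g(m=5)
        g(m=4)
          g(m=3)
            g(m=2)
              g(m=1)
              -> return 1
              g(m=0)
              -> return 0
            -> return 1
            g(m=1)
            -> return 1
          -> return 2
          g(m=2) -> return 1  (same call as traced above)
        -> return 3
        g(m=3) -> return 2  (same call as traced above)
      -> return 5
      g(m=4) -> return 3  (same call as traced above)
    -> return 8
    g(m=5) -> return 5  (same call as traced above)
  -> return 13
  g(m=6) -> return 8  (same call as traced above)
-> return 21

Final answer: 21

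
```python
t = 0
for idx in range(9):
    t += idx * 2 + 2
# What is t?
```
Trace:
  t=0
  t=2, idx=0
  t=6, idx=1
  t=12, idx=2
  t=20, idx=3
  t=30, idx=4
  t=42, idx=5
  t=56, idx=6
  t=72, idx=7
  t=90, idx=8

Final answer: 90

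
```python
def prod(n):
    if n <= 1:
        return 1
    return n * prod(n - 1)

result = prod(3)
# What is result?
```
Call trace:
prod(n=3)
  prod(n=2)
    prod(n=1)
    -> return 1
  -> return 2
-> return 6

Final answer: 6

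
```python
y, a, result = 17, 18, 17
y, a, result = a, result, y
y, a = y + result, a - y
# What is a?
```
Trace:
  y=17, a=18, result=17
  y=18, a=17, result=17
  y=35, a=-1, result=17

Final answer: -1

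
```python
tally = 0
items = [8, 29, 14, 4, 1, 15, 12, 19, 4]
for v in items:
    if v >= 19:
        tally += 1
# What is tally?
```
Trace:
  tally=0
  tally=0, v=8
  tally=1, v=29
  tally=1, v=14
  tally=1, v=4
  tally=1, v=1
  tally=1, v=15
  tally=1, v=12
  tally=2, v=19
  tally=2, v=4

Final answer: 2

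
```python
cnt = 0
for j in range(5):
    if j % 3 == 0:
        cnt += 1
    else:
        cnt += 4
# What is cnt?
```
Trace:
  cnt=0
  cnt=1, j=0
  cnt=5, j=1
  cnt=9, j=2
  cnt=10, j=3
  cnt=14, j=4

Final answer: 14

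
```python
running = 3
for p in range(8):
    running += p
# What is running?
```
Trace:
  running=3
  running=3, p=0
  running=4, p=1
  running=6, p=2
  running=9, p=3
  running=13, p=4
  running=18, p=5
  running=24, p=6
  running=31, p=7

Final answer: 31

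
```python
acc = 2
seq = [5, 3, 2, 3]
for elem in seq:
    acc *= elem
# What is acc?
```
Trace:
  acc=2
  acc=10, elem=5
  acc=30, elem=3
  acc=60, elem=2
  acc=180, elem=3

Final answer: 180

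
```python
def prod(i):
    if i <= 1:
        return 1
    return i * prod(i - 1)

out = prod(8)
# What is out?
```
Call trace:
prod(i=8)
  prod(i=7)
    prod(i=6)
      prod(i=5)
        prod(i=4)
          prod(i=3)
            prod(i=2)
              prod(i=1)
              -> return 1
            -> return 2
          -> return 6
        -> return 24
      -> return 120
    -> return 720
  -> return 5040
-> return 40320

Final answer: 40320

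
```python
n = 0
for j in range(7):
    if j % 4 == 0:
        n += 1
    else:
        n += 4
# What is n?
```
Trace:
  n=0
  n=1, j=0
  n=5, j=1
  n=9, j=2
  n=13, j=3
  n=14, j=4
  n=18, j=5
  n=22, j=6

Final answer: 22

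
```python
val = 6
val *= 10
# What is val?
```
Trace:
  val=6
  val=60

Final answer: 60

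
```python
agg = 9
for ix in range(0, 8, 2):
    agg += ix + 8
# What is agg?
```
Trace:
  agg=9
  agg=17, ix=0
  agg=27, ix=2
  agg=39, ix=4
  agg=53, ix=6

Final answer: 53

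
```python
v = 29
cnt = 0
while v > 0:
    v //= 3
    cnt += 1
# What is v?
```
Trace:
  v=29
  v=29, cnt=0
  v=9, cnt=1
  v=3, cnt=2
  v=1, cnt=3
  v=0, cnt=4

Final answer: 0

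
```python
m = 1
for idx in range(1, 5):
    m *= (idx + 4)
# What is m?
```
Trace:
  m=1
  m=5, idx=1
  m=30, idx=2
  m=210, idx=3
  m=1680, idx=4

Final answer: 1680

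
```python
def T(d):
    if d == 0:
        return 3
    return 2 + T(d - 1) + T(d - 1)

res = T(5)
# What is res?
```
Call trace (a repeated sub-call is expanded the first time; later identical calls just restate its return value):
T(d=5)
  T(d=4)
    T(d=3)
      T(d=2)
        T(d=1)
          T(d=0)
          -> return 3
          T(d=0)
          -> return 3
        -> return 8
        T(d=1) -> return 8  (same call as traced above)
      -> return 18
      T(d=2) -> return 18  (same call as traced above)
    -> return 38
    T(d=3) -> return 38  (same call as traced above)
  -> return 78
  T(d=4) -> return 78  (same call as traced above)
-> return 158

Final answer: 158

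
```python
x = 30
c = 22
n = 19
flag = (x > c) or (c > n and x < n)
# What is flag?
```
Trace:
  x=30
  x=30, c=22
  x=30, c=22, n=19
  x=30, c=22, n=19, flag=True

Final answer: True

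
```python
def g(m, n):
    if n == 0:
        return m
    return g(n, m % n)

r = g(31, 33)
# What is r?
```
Call trace:
g(m=31, n=33)
  g(m=33, n=31)
    g(m=31, n=2)
      g(m=2, n=1)
        g(m=1, n=0)
        -> return 1
      -> return 1
    -> return 1
  -> return 1
-> return 1

Final answer: 1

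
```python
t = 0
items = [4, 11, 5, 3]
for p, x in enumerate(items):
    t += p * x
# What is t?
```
Trace:
  t=0
  t=0, p=0, x=4
  t=11, p=1, x=11
  t=21, p=2, x=5
  t=30, p=3, x=3

Final answer: 30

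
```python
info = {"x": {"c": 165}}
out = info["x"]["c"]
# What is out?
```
Trace:
  info={'x': {'c': 165}}
  info={'x': {'c': 165}}, out=165

Final answer: 165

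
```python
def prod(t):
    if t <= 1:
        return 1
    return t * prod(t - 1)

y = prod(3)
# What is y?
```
Call trace:
prod(t=3)
  prod(t=2)
    prod(t=1)
    -> return 1
  -> return 2
-> return 6

Final answer: 6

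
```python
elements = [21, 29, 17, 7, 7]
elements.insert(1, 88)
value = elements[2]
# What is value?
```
Trace:
  elements=[21, 29, 17, 7, 7]
  elements=[21, 88, 29, 17, 7, 7]
  elements=[21, 88, 29, 17, 7, 7], value=29

Final answer: 29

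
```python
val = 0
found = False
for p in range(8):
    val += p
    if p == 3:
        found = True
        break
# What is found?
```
Trace:
  val=0
  val=0, found=False
  val=0, found=False, p=0
  val=1, found=False, p=1
  val=3, found=False, p=2
  val=6, found=True, p=3

Final answer: True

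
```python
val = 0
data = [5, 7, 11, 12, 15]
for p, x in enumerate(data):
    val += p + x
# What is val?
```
Trace:
  val=0
  val=5, p=0, x=5
  val=13, p=1, x=7
  val=26, p=2, x=11
  val=41, p=3, x=12
  val=60, p=4, x=15

Final answer: 60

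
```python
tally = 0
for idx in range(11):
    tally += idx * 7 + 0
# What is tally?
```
Trace:
  tally=0
  tally=0, idx=0
  tally=7, idx=1
  tally=21, idx=2
  tally=42, idx=3
  tally=70, idx=4
  tally=105, idx=5
  tally=147, idx=6
  tally=196, idx=7
  tally=252, idx=8
  tally=315, idx=9
  tally=385, idx=10

Final answer: 385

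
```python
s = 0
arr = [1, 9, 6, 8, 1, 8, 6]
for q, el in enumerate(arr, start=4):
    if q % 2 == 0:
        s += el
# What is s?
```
Trace:
  s=0
  s=1, q=4, el=1
  s=1, q=5, el=9
  s=7, q=6, el=6
  s=7, q=7, el=8
  s=8, q=8, el=1
  s=8, q=9, el=8
  s=14, q=10, el=6

Final answer: 14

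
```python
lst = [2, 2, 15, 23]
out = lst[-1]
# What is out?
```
Trace:
  lst=[2, 2, 15, 23]
  lst=[2, 2, 15, 23], out=23

Final answer: 23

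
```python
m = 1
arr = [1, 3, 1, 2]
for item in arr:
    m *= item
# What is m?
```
Trace:
  m=1
  m=1, item=1
  m=3, item=3
  m=3, item=1
  m=6, item=2

Final answer: 6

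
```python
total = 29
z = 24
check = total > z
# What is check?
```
Trace:
  total=29
  total=29, z=24
  total=29, z=24, check=True

Final answer: True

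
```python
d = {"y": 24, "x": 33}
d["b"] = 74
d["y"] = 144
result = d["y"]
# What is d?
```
Trace:
  d={'y': 24, 'x': 33}
  d={'y': 24, 'x': 33, 'b': 74}
  d={'y': 144, 'x': 33, 'b': 74}
  d={'y': 144, 'x': 33, 'b': 74}, result=144

Final answer: {'y': 144, 'x': 33, 'b': 74}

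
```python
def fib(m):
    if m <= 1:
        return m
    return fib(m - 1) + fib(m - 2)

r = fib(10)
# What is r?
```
Call trace (a repeated sub-call is expanded the first time; later identical calls just restate its return value):
fib(m=10)
  fib(m=9)
    fib(m=8)
      fib(m=7)
        fib(m=6)
          fib(m=5)
            fib(m=4)
              fib(m=3)
                fib(m=2)
                  fib(m=1)
                  -> return 1
                  fib(m=0)
                  -> return 0
                -> return 1
                fib(m=1)
                -> return 1
              -> return 2
              fib(m=2) -> return 1  (same call as traced above)
            -> return 3
            fib(m=3) -> return 2  (same call as traced above)
          -> return 5
          fib(m=4) -> return 3  (same call as traced above)
        -> return 8
        fib(m=5) -> return 5  (same call as traced above)
      -> return 13
      fib(m=6) -> return 8  (same call as traced above)
    -> return 21
    fib(m=7) -> return 13  (same call as traced above)
  -> return 34
  fib(m=8) -> return 21  (same call as traced above)
-> return 55

Final answer: 55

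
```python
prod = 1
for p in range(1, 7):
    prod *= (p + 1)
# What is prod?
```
Trace:
  prod=1
  prod=2, p=1
  prod=6, p=2
  prod=24, p=3
  prod=120, p=4
  prod=720, p=5
  prod=5040, p=6

Final answer: 5040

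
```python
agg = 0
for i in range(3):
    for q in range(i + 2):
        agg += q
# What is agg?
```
Trace:
  agg=0
  agg=0, i=0, q=0
  agg=1, i=0, q=1
  agg=1, i=1, q=0
  agg=2, i=1, q=1
  agg=4, i=1, q=2
  agg=4, i=2, q=0
  agg=5, i=2, q=1
  agg=7, i=2, q=2
  agg=10, i=2, q=3

Final answer: 10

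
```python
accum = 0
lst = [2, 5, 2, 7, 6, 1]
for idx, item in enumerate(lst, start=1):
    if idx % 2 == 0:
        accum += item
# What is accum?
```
Trace:
  accum=0
  accum=0, idx=1, item=2
  accum=5, idx=2, item=5
  accum=5, idx=3, item=2
  accum=12, idx=4, item=7
  accum=12, idx=5, item=6
  accum=13, idx=6, item=1

Final answer: 13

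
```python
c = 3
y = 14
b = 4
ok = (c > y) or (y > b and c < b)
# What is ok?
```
Trace:
  c=3
  c=3, y=14
  c=3, y=14, b=4
  c=3, y=14, b=4, ok=True

Final answer: True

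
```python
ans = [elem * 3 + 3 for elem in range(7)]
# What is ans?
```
Trace:
  elem=0
  elem=1
  elem=2
  elem=3
  elem=4
  elem=5
  elem=6
  ans=[3, 6, 9, 12, 15, 18, 21]

Final answer: [3, 6, 9, 12, 15, 18, 21]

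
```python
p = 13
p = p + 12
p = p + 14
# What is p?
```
Trace:
  p=13
  p=25
  p=39

Final answer: 39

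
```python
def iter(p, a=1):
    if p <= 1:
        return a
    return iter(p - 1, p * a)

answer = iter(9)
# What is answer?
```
Call trace:
iter(p=9, a=1)
  iter(p=8, a=9)
    iter(p=7, a=72)
      iter(p=6, a=504)
        iter(p=5, a=3024)
          iter(p=4, a=15120)
            iter(p=3, a=60480)
              iter(p=2, a=181440)
                iter(p=1, a=362880)
                -> return 362880
              -> return 362880
            -> return 362880
          -> return 362880
        -> return 362880
      -> return 362880
    -> return 362880
  -> return 362880
-> return 362880

Final answer: 362880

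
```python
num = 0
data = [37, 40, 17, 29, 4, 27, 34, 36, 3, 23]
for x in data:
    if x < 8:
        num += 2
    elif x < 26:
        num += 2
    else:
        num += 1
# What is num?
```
Trace:
  num=0
  num=1, x=37
  num=2, x=40
  num=4, x=17
  num=5, x=29
  num=7, x=4
  num=8, x=27
  num=9, x=34
  num=10, x=36
  num=12, x=3
  num=14, x=23

Final answer: 14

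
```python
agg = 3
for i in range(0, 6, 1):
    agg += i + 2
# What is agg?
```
Trace:
  agg=3
  agg=5, i=0
  agg=8, i=1
  agg=12, i=2
  agg=17, i=3
  agg=23, i=4
  agg=30, i=5

Final answer: 30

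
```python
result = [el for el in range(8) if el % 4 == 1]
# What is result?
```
Trace:
  el=0
  el=1
  el=2
  el=3
  el=4
  el=5
  el=6
  el=7
  result=[1, 5]

Final answer: [1, 5]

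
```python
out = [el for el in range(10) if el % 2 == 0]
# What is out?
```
Trace:
  el=0
  el=1
  el=2
  el=3
  el=4
  el=5
  el=6
  el=7
  el=8
  el=9
  out=[0, 2, 4, 6, 8]

Final answer: [0, 2, 4, 6, 8]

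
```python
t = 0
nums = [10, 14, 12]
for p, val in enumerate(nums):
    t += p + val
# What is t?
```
Trace:
  t=0
  t=10, p=0, val=10
  t=25, p=1, val=14
  t=39, p=2, val=12

Final answer: 39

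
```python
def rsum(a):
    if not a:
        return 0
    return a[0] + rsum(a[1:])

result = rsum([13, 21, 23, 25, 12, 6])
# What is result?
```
Call trace:
rsum(a=[13, 21, 23, 25, 12, 6])
  rsum(a=[21, 23, 25, 12, 6])
    rsum(a=[23, 25, 12, 6])
      rsum(a=[25, 12, 6])
        rsum(a=[12, 6])
          rsum(a=[6])
            rsum(a=[])
            -> return 0
          -> return 6
        -> return 18
      -> return 43
    -> return 66
  -> return 87
-> return 100

Final answer: 100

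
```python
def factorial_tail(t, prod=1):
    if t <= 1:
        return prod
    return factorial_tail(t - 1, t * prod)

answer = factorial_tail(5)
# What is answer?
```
Call trace:
factorial_tail(t=5, prod=1)
  factorial_tail(t=4, prod=5)
    factorial_tail(t=3, prod=20)
      factorial_tail(t=2, prod=60)
        factorial_tail(t=1, prod=120)
        -> return 120
      -> return 120
    -> return 120
  -> return 120
-> return 120

Final answer: 120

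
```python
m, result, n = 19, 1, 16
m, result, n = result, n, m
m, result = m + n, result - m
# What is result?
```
Trace:
  m=19, result=1, n=16
  m=1, result=16, n=19
  m=20, result=15, n=19

Final answer: 15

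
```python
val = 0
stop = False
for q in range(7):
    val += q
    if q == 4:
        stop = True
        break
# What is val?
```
Trace:
  val=0
  val=0, stop=False
  val=0, stop=False, q=0
  val=1, stop=False, q=1
  val=3, stop=False, q=2
  val=6, stop=False, q=3
  val=10, stop=True, q=4

Final answer: 10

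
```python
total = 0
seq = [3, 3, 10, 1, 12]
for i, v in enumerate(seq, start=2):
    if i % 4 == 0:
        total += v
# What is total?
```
Trace:
  total=0
  total=0, i=2, v=3
  total=0, i=3, v=3
  total=10, i=4, v=10
  total=10, i=5, v=1
  total=10, i=6, v=12

Final answer: 10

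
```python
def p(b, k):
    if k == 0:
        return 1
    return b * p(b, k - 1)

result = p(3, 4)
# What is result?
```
Call trace:
p(b=3, k=4)
  p(b=3, k=3)
    p(b=3, k=2)
      p(b=3, k=1)
        p(b=3, k=0)
        -> return 1
      -> return 3
    -> return 9
  -> return 27
-> return 81

Final answer: 81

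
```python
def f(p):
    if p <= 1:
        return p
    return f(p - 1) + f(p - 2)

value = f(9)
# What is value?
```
Call trace (a repeated sub-call is expanded the first time; later identical calls just restate its return value):
f(p=9)
  f(p=8)
    f(p=7)
      f(p=6)
        f(p=5)
          f(p=4)
            f(p=3)
              f(p=2)
                f(p=1)
                -> return 1
                f(p=0)
                -> return 0
              -> return 1
              f(p=1)
              -> return 1
            -> return 2
            f(p=2) -> return 1  (same call as traced above)
          -> return 3
          f(p=3) -> return 2  (same call as traced above)
        -> return 5
        f(p=4) -> return 3  (same call as traced above)
      -> return 8
      f(p=5) -> return 5  (same call as traced above)
    -> return 13
    f(p=6) -> return 8  (same call as traced above)
  -> return 21
  f(p=7) -> return 13  (same call as traced above)
-> return 34

Final answer: 34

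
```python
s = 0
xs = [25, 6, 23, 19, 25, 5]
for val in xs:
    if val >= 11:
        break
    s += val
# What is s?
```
Trace:
  s=0
  s=0, val=25

Final answer: 0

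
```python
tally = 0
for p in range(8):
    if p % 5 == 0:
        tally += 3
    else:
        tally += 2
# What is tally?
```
Trace:
  tally=0
  tally=3, p=0
  tally=5, p=1
  tally=7, p=2
  tally=9, p=3
  tally=11, p=4
  tally=14, p=5
  tally=16, p=6
  tally=18, p=7

Final answer: 18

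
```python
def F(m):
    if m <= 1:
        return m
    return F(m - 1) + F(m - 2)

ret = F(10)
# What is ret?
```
Call trace (a repeated sub-call is expanded the first time; later identical calls just restate its return value):
F(m=10)
  F(m=9)
    F(m=8)
      F(m=7)
        F(m=6)
          F(m=5)
            F(m=4)
              F(m=3)
                F(m=2)
                  F(m=1)
                  -> return 1
                  F(m=0)
                  -> return 0
                -> return 1
                F(m=1)
                -> return 1
              -> return 2
              F(m=2) -> return 1  (same call as traced above)
            -> return 3
            F(m=3) -> return 2  (same call as traced above)
          -> return 5
          F(m=4) -> return 3  (same call as traced above)
        -> return 8
        F(m=5) -> return 5  (same call as traced above)
      -> return 13
      F(m=6) -> return 8  (same call as traced above)
    -> return 21
    F(m=7) -> return 13  (same call as traced above)
  -> return 34
  F(m=8) -> return 21  (same call as traced above)
-> return 55

Final answer: 55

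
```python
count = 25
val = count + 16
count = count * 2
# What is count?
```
Trace:
  count=25
  count=25, val=41
  count=50, val=41

Final answer: 50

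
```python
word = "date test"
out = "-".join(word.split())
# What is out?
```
Trace:
  word='date test'
  word='date test', out='date-test'

Final answer: 'date-test'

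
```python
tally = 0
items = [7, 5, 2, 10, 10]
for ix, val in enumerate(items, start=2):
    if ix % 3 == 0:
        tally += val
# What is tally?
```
Trace:
  tally=0
  tally=0, ix=2, val=7
  tally=5, ix=3, val=5
  tally=5, ix=4, val=2
  tally=5, ix=5, val=10
  tally=15, ix=6, val=10

Final answer: 15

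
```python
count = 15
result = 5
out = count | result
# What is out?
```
Trace:
  count=15
  count=15, result=5
  count=15, result=5, out=15

Final answer: 15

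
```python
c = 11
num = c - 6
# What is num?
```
Trace:
  c=11
  c=11, num=5

Final answer: 5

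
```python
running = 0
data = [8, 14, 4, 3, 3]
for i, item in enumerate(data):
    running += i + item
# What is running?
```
Trace:
  running=0
  running=8, i=0, item=8
  running=23, i=1, item=14
  running=29, i=2, item=4
  running=35, i=3, item=3
  running=42, i=4, item=3

Final answer: 42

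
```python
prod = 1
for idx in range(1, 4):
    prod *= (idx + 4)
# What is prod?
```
Trace:
  prod=1
  prod=5, idx=1
  prod=30, idx=2
  prod=210, idx=3

Final answer: 210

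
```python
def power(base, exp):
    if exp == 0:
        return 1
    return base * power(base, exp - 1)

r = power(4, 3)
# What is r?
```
Call trace:
power(base=4, exp=3)
  power(base=4, exp=2)
    power(base=4, exp=1)
      power(base=4, exp=0)
      -> return 1
    -> return 4
  -> return 16
-> return 64

Final answer: 64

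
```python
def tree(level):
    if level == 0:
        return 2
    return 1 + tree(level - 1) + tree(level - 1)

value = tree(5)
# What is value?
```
Call trace (a repeated sub-call is expanded the first time; later identical calls just restate its return value):
tree(level=5)
  tree(level=4)
    tree(level=3)
      tree(level=2)
        tree(level=1)
          tree(level=0)
          -> return 2
          tree(level=0)
          -> return 2
        -> return 5
        tree(level=1) -> return 5  (same call as traced above)
      -> return 11
      tree(level=2) -> return 11  (same call as traced above)
    -> return 23
    tree(level=3) -> return 23  (same call as traced above)
  -> return 47
  tree(level=4) -> return 47  (same call as traced above)
-> return 95

Final answer: 95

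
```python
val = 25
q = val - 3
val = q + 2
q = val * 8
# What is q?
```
Trace:
  val=25
  val=25, q=22
  val=24, q=22
  val=24, q=192

Final answer: 192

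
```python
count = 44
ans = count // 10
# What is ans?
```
Trace:
  count=44
  count=44, ans=4

Final answer: 4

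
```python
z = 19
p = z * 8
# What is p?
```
Trace:
  z=19
  z=19, p=152

Final answer: 152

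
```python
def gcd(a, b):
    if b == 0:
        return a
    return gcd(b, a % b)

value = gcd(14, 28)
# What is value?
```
Call trace:
gcd(a=14, b=28)
  gcd(a=28, b=14)
    gcd(a=14, b=0)
    -> return 14
  -> return 14
-> return 14

Final answer: 14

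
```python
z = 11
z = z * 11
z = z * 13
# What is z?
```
Trace:
  z=11
  z=121
  z=1573

Final answer: 1573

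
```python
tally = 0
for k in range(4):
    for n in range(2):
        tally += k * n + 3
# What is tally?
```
Trace:
  tally=0
  tally=3, k=0, n=0
  tally=6, k=0, n=1
  tally=9, k=1, n=0
  tally=13, k=1, n=1
  tally=16, k=2, n=0
  tally=21, k=2, n=1
  tally=24, k=3, n=0
  tally=30, k=3, n=1

Final answer: 30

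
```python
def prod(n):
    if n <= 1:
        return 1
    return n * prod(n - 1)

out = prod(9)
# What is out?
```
Call trace:
prod(n=9)
  prod(n=8)
    prod(n=7)
      prod(n=6)
        prod(n=5)
          prod(n=4)
            prod(n=3)
              prod(n=2)
                prod(n=1)
                -> return 1
              -> return 2
            -> return 6
          -> return 24
        -> return 120
      -> return 720
    -> return 5040
  -> return 40320
-> return 362880

Final answer: 362880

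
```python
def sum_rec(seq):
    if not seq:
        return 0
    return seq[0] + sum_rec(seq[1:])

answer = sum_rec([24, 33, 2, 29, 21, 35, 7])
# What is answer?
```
Call trace:
sum_rec(seq=[24, 33, 2, 29, 21, 35, 7])
  sum_rec(seq=[33, 2, 29, 21, 35, 7])
    sum_rec(seq=[2, 29, 21, 35, 7])
      sum_rec(seq=[29, 21, 35, 7])
        sum_rec(seq=[21, 35, 7])
          sum_rec(seq=[35, 7])
            sum_rec(seq=[7])
              sum_rec(seq=[])
              -> return 0
            -> return 7
          -> return 42
        -> return 63
      -> return 92
    -> return 94
  -> return 127
-> return 151

Final answer: 151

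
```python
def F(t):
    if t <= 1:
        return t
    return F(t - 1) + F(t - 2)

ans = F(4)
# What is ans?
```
Call trace (a repeated sub-call is expanded the first time; later identical calls just restate its return value):
F(t=4)
  F(t=3)
    F(t=2)
      F(t=1)
      -> return 1
      F(t=0)
      -> return 0
    -> return 1
    F(t=1)
    -> return 1
  -> return 2
  F(t=2) -> return 1  (same call as traced above)
-> return 3

Final answer: 3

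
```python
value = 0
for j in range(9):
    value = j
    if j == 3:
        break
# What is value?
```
Trace:
  value=0
  value=0, j=0
  value=1, j=1
  value=2, j=2
  value=3, j=3

Final answer: 3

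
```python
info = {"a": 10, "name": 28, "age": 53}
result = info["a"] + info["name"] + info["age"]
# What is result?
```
Trace:
  info={'a': 10, 'name': 28, 'age': 53}
  info={'a': 10, 'name': 28, 'age': 53}, result=91

Final answer: 91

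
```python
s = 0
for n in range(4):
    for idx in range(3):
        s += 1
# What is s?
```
Trace:
  s=0
  s=1, n=0, idx=0
  s=2, n=0, idx=1
  s=3, n=0, idx=2
  s=4, n=1, idx=0
  s=5, n=1, idx=1
  s=6, n=1, idx=2
  s=7, n=2, idx=0
  s=8, n=2, idx=1
  s=9, n=2, idx=2
  s=10, n=3, idx=0
  s=11, n=3, idx=1
  s=12, n=3, idx=2

Final answer: 12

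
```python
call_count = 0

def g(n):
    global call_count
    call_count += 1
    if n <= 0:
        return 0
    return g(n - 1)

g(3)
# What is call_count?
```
Call trace:
g(n=3)
  g(n=2)
    g(n=1)
      g(n=0)
      -> return 0
    -> return 0
  -> return 0
-> return 0

call_count is incremented once per call. g is entered once for each n = 3, 2, 1, 0 (the n <= 0 call returns without recursing), i.e. 3 + 1 calls.
call_count = 4

Final answer: 4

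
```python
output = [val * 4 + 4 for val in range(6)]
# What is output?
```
Trace:
  val=0
  val=1
  val=2
  val=3
  val=4
  val=5
  output=[4, 8, 12, 16, 20, 24]

Final answer: [4, 8, 12, 16, 20, 24]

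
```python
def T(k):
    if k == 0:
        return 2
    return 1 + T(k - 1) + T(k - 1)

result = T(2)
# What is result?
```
Call trace (a repeated sub-call is expanded the first time; later identical calls just restate its return value):
T(k=2)
  T(k=1)
    T(k=0)
    -> return 2
    T(k=0)
    -> return 2
  -> return 5
  T(k=1) -> return 5  (same call as traced above)
-> return 11

Final answer: 11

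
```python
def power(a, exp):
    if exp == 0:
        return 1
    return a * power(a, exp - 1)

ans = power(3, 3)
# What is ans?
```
Call trace:
power(a=3, exp=3)
  power(a=3, exp=2)
    power(a=3, exp=1)
      power(a=3, exp=0)
      -> return 1
    -> return 3
  -> return 9
-> return 27

Final answer: 27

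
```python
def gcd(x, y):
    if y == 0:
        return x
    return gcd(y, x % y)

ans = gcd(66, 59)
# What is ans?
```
Call trace:
gcd(x=66, y=59)
  gcd(x=59, y=7)
    gcd(x=7, y=3)
      gcd(x=3, y=1)
        gcd(x=1, y=0)
        -> return 1
      -> return 1
    -> return 1
  -> return 1
-> return 1

Final answer: 1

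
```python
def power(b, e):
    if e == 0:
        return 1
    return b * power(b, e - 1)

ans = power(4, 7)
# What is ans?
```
Call trace:
power(b=4, e=7)
  power(b=4, e=6)
    power(b=4, e=5)
      power(b=4, e=4)
        power(b=4, e=3)
          power(b=4, e=2)
            power(b=4, e=1)
              power(b=4, e=0)
              -> return 1
            -> return 4
          -> return 16
        -> return 64
      -> return 256
    -> return 1024
  -> return 4096
-> return 16384

Final answer: 16384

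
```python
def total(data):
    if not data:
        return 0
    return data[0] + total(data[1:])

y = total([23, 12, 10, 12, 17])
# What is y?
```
Call trace:
total(data=[23, 12, 10, 12, 17])
  total(data=[12, 10, 12, 17])
    total(data=[10, 12, 17])
      total(data=[12, 17])
        total(data=[17])
          total(data=[])
          -> return 0
        -> return 17
      -> return 29
    -> return 39
  -> return 51
-> return 74

Final answer: 74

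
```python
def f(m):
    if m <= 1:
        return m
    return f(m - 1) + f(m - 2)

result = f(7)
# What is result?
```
Call trace (a repeated sub-call is expanded the first time; later identical calls just restate its return value):
f(m=7)
  f(m=6)
    f(m=5)
      f(m=4)
        f(m=3)
          f(m=2)
            f(m=1)
            -> return 1
            f(m=0)
            -> return 0
          -> return 1
          f(m=1)
          -> return 1
        -> return 2
        f(m=2) -> return 1  (same call as traced above)
      -> return 3
      f(m=3) -> return 2  (same call as traced above)
    -> return 5
    f(m=4) -> return 3  (same call as traced above)
  -> return 8
  f(m=5) -> return 5  (same call as traced above)
-> return 13

Final answer: 13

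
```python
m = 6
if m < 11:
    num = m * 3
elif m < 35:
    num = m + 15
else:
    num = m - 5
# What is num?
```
Trace:
  m=6
  m=6, num=18

Final answer: 18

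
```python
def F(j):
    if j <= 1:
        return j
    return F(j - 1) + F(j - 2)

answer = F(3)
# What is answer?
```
Call trace:
F(j=3)
  F(j=2)
    F(j=1)
    -> return 1
    F(j=0)
    -> return 0
  -> return 1
  F(j=1)
  -> return 1
-> return 2

Final answer: 2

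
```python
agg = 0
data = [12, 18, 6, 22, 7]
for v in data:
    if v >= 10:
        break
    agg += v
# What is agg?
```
Trace:
  agg=0
  agg=0, v=12

Final answer: 0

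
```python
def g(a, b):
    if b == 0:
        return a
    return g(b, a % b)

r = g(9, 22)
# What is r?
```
Call trace:
g(a=9, b=22)
  g(a=22, b=9)
    g(a=9, b=4)
      g(a=4, b=1)
        g(a=1, b=0)
        -> return 1
      -> return 1
    -> return 1
  -> return 1
-> return 1

Final answer: 1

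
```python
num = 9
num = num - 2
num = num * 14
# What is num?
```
Trace:
  num=9
  num=7
  num=98

Final answer: 98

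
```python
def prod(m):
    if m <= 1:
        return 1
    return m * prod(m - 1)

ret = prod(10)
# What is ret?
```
Call trace:
prod(m=10)
  prod(m=9)
    prod(m=8)
      prod(m=7)
        prod(m=6)
          prod(m=5)
            prod(m=4)
              prod(m=3)
                prod(m=2)
                  prod(m=1)
                  -> return 1
                -> return 2
              -> return 6
            -> return 24
          -> return 120
        -> return 720
      -> return 5040
    -> return 40320
  -> return 362880
-> return 3628800

Final answer: 3628800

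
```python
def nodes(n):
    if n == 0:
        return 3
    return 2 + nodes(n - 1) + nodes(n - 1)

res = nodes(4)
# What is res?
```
Call trace (a repeated sub-call is expanded the first time; later identical calls just restate its return value):
nodes(n=4)
  nodes(n=3)
    nodes(n=2)
      nodes(n=1)
        nodes(n=0)
        -> return 3
        nodes(n=0)
        -> return 3
      -> return 8
      nodes(n=1) -> return 8  (same call as traced above)
    -> return 18
    nodes(n=2) -> return 18  (same call as traced above)
  -> return 38
  nodes(n=3) -> return 38  (same call as traced above)
-> return 78

Final answer: 78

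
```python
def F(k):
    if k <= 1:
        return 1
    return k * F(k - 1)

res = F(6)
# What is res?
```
Call trace:
F(k=6)
  F(k=5)
    F(k=4)
      F(k=3)
        F(k=2)
          F(k=1)
          -> return 1
        -> return 2
      -> return 6
    -> return 24
  -> return 120
-> return 720

Final answer: 720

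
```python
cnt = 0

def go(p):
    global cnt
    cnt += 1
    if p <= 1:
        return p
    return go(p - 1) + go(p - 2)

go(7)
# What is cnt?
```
Call trace (a repeated sub-call is expanded the first time; later identical calls just restate its return value):
go(p=7)
  go(p=6)
    go(p=5)
      go(p=4)
        go(p=3)
          go(p=2)
            go(p=1)
            -> return 1
            go(p=0)
            -> return 0
          -> return 1
          go(p=1)
          -> return 1
        -> return 2
        go(p=2) -> return 1  (same call as traced above)
      -> return 3
      go(p=3) -> return 2  (same call as traced above)
    -> return 5
    go(p=4) -> return 3  (same call as traced above)
  -> return 8
  go(p=5) -> return 5  (same call as traced above)
-> return 13

cnt is incremented once per call, so count the calls in each subtree. Let C(p) = number of calls made by go(p).
C(0) = C(1) = 1 (base case, no recursion); C(p) = 1 + C(p - 1) + C(p - 2) otherwise.
C(2) = 1 + C(1) + C(0) = 1 + 1 + 1 = 3
C(3) = 1 + C(2) + C(1) = 1 + 3 + 1 = 5
C(4) = 1 + C(3) + C(2) = 1 + 5 + 3 = 9
C(5) = 1 + C(4) + C(3) = 1 + 9 + 5 = 15
C(6) = 1 + C(5) + C(4) = 1 + 15 + 9 = 25
C(7) = 1 + C(6) + C(5) = 1 + 25 + 15 = 41
cnt = C(7) = 41

Final answer: 41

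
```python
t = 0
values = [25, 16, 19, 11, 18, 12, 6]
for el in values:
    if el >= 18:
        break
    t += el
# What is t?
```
Trace:
  t=0
  t=0, el=25

Final answer: 0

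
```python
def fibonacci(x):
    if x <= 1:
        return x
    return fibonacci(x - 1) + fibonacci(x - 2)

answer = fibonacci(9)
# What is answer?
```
Call trace (a repeated sub-call is expanded the first time; later identical calls just restate its return value):
fibonacci(x=9)
  fibonacci(x=8)
    fibonacci(x=7)
      fibonacci(x=6)
        fibonacci(x=5)
          fibonacci(x=4)
            fibonacci(x=3)
              fibonacci(x=2)
                fibonacci(x=1)
                -> return 1
                fibonacci(x=0)
                -> return 0
              -> return 1
              fibonacci(x=1)
              -> return 1
            -> return 2
            fibonacci(x=2) -> return 1  (same call as traced above)
          -> return 3
          fibonacci(x=3) -> return 2  (same call as traced above)
        -> return 5
        fibonacci(x=4) -> return 3  (same call as traced above)
      -> return 8
      fibonacci(x=5) -> return 5  (same call as traced above)
    -> return 13
    fibonacci(x=6) -> return 8  (same call as traced above)
  -> return 21
  fibonacci(x=7) -> return 13  (same call as traced above)
-> return 34

Final answer: 34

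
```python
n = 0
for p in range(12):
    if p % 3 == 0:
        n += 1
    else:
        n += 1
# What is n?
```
Trace:
  n=0
  n=1, p=0
  n=2, p=1
  n=3, p=2
  n=4, p=3
  n=5, p=4
  n=6, p=5
  n=7, p=6
  n=8, p=7
  n=9, p=8
  n=10, p=9
  n=11, p=10
  n=12, p=11

Final answer: 12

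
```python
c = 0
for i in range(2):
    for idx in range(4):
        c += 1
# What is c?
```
Trace:
  c=0
  c=1, i=0, idx=0
  c=2, i=0, idx=1
  c=3, i=0, idx=2
  c=4, i=0, idx=3
  c=5, i=1, idx=0
  c=6, i=1, idx=1
  c=7, i=1, idx=2
  c=8, i=1, idx=3

Final answer: 8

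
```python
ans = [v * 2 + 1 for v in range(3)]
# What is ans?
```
Trace:
  v=0
  v=1
  v=2
  ans=[1, 3, 5]

Final answer: [1, 3, 5]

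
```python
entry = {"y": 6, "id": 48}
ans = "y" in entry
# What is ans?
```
Trace:
  entry={'y': 6, 'id': 48}
  entry={'y': 6, 'id': 48}, ans=True

Final answer: True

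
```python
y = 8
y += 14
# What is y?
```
Trace:
  y=8
  y=22

Final answer: 22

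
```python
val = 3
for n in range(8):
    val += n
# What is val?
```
Trace:
  val=3
  val=3, n=0
  val=4, n=1
  val=6, n=2
  val=9, n=3
  val=13, n=4
  val=18, n=5
  val=24, n=6
  val=31, n=7

Final answer: 31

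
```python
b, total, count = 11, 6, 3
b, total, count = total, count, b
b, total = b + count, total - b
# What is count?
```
Trace:
  b=11, total=6, count=3
  b=6, total=3, count=11
  b=17, total=-3, count=11

Final answer: 11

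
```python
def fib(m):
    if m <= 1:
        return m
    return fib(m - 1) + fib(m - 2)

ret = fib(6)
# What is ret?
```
Call trace (a repeated sub-call is expanded the first time; later identical calls just restate its return value):
fib(m=6)
  fib(m=5)
    fib(m=4)
      fib(m=3)
        fib(m=2)
          fib(m=1)
          -> return 1
          fib(m=0)
          -> return 0
        -> return 1
        fib(m=1)
        -> return 1
      -> return 2
      fib(m=2) -> return 1  (same call as traced above)
    -> return 3
    fib(m=3) -> return 2  (same call as traced above)
  -> return 5
  fib(m=4) -> return 3  (same call as traced above)
-> return 8

Final answer: 8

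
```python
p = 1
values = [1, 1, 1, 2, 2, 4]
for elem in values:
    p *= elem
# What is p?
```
Trace:
  p=1
  p=1, elem=1
  p=1, elem=1
  p=1, elem=1
  p=2, elem=2
  p=4, elem=2
  p=16, elem=4

Final answer: 16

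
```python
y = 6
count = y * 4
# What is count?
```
Trace:
  y=6
  y=6, count=24

Final answer: 24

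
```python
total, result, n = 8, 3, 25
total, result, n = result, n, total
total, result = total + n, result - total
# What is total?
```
Trace:
  total=8, result=3, n=25
  total=3, result=25, n=8
  total=11, result=22, n=8

Final answer: 11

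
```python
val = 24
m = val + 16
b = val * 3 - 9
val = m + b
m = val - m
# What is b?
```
Trace:
  val=24
  val=24, m=40
  val=24, m=40, b=63
  val=103, m=40, b=63
  val=103, m=63, b=63

Final answer: 63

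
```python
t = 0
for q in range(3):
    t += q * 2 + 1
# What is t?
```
Trace:
  t=0
  t=1, q=0
  t=4, q=1
  t=9, q=2

Final answer: 9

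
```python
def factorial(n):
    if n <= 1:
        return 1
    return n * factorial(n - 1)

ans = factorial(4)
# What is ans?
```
Call trace:
factorial(n=4)
  factorial(n=3)
    factorial(n=2)
      factorial(n=1)
      -> return 1
    -> return 2
  -> return 6
-> return 24

Final answer: 24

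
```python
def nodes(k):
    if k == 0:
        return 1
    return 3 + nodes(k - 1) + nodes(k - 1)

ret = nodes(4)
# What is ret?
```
Call trace (a repeated sub-call is expanded the first time; later identical calls just restate its return value):
nodes(k=4)
  nodes(k=3)
    nodes(k=2)
      nodes(k=1)
        nodes(k=0)
        -> return 1
        nodes(k=0)
        -> return 1
      -> return 5
      nodes(k=1) -> return 5  (same call as traced above)
    -> return 13
    nodes(k=2) -> return 13  (same call as traced above)
  -> return 29
  nodes(k=3) -> return 29  (same call as traced above)
-> return 61

Final answer: 61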